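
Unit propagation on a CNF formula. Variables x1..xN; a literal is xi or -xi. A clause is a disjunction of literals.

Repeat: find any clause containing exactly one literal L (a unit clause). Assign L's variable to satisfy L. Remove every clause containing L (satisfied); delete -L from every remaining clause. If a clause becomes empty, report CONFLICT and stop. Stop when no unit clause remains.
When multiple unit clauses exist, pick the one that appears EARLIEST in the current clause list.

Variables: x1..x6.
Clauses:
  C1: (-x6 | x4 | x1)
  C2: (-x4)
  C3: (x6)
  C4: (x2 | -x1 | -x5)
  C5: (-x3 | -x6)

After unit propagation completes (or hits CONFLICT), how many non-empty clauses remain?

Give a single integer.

Answer: 1

Derivation:
unit clause [-4] forces x4=F; simplify:
  drop 4 from [-6, 4, 1] -> [-6, 1]
  satisfied 1 clause(s); 4 remain; assigned so far: [4]
unit clause [6] forces x6=T; simplify:
  drop -6 from [-6, 1] -> [1]
  drop -6 from [-3, -6] -> [-3]
  satisfied 1 clause(s); 3 remain; assigned so far: [4, 6]
unit clause [1] forces x1=T; simplify:
  drop -1 from [2, -1, -5] -> [2, -5]
  satisfied 1 clause(s); 2 remain; assigned so far: [1, 4, 6]
unit clause [-3] forces x3=F; simplify:
  satisfied 1 clause(s); 1 remain; assigned so far: [1, 3, 4, 6]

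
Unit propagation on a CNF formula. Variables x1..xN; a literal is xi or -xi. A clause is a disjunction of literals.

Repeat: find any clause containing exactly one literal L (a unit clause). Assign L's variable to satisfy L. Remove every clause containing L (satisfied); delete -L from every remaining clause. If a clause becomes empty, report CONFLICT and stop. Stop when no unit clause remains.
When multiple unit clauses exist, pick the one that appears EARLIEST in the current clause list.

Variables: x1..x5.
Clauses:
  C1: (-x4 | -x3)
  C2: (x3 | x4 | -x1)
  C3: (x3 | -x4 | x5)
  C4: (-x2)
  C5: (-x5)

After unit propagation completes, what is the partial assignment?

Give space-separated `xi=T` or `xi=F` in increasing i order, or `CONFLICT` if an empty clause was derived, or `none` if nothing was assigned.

Answer: x2=F x5=F

Derivation:
unit clause [-2] forces x2=F; simplify:
  satisfied 1 clause(s); 4 remain; assigned so far: [2]
unit clause [-5] forces x5=F; simplify:
  drop 5 from [3, -4, 5] -> [3, -4]
  satisfied 1 clause(s); 3 remain; assigned so far: [2, 5]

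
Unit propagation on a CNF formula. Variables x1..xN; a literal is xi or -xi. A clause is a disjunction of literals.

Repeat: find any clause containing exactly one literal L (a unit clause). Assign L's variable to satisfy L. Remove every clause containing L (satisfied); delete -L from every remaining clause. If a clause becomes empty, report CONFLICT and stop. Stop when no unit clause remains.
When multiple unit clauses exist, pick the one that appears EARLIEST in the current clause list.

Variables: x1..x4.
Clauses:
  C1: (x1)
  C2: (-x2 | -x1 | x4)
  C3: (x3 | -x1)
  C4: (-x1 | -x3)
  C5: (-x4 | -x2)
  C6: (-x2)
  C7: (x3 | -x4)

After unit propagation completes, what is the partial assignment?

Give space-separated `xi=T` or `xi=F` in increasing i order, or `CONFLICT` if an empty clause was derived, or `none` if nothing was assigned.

Answer: CONFLICT

Derivation:
unit clause [1] forces x1=T; simplify:
  drop -1 from [-2, -1, 4] -> [-2, 4]
  drop -1 from [3, -1] -> [3]
  drop -1 from [-1, -3] -> [-3]
  satisfied 1 clause(s); 6 remain; assigned so far: [1]
unit clause [3] forces x3=T; simplify:
  drop -3 from [-3] -> [] (empty!)
  satisfied 2 clause(s); 4 remain; assigned so far: [1, 3]
CONFLICT (empty clause)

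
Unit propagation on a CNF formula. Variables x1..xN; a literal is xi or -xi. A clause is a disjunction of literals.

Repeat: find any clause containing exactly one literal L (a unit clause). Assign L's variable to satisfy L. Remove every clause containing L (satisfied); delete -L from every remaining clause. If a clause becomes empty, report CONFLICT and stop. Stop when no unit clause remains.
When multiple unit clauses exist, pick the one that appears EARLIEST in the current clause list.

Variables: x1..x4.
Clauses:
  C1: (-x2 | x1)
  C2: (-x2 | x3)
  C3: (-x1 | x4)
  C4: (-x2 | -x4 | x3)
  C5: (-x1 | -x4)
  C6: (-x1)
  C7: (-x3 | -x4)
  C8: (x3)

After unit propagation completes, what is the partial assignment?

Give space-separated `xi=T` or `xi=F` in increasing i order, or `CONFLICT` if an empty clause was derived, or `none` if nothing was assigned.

Answer: x1=F x2=F x3=T x4=F

Derivation:
unit clause [-1] forces x1=F; simplify:
  drop 1 from [-2, 1] -> [-2]
  satisfied 3 clause(s); 5 remain; assigned so far: [1]
unit clause [-2] forces x2=F; simplify:
  satisfied 3 clause(s); 2 remain; assigned so far: [1, 2]
unit clause [3] forces x3=T; simplify:
  drop -3 from [-3, -4] -> [-4]
  satisfied 1 clause(s); 1 remain; assigned so far: [1, 2, 3]
unit clause [-4] forces x4=F; simplify:
  satisfied 1 clause(s); 0 remain; assigned so far: [1, 2, 3, 4]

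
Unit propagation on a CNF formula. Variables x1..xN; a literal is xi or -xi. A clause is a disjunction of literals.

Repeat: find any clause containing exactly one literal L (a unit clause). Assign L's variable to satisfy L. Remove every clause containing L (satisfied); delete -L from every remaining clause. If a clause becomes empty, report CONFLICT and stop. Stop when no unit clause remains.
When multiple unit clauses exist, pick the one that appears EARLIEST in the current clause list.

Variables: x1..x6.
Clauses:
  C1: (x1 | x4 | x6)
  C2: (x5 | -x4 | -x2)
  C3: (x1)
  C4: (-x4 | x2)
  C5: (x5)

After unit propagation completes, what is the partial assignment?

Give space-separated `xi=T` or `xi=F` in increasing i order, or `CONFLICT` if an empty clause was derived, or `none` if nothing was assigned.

Answer: x1=T x5=T

Derivation:
unit clause [1] forces x1=T; simplify:
  satisfied 2 clause(s); 3 remain; assigned so far: [1]
unit clause [5] forces x5=T; simplify:
  satisfied 2 clause(s); 1 remain; assigned so far: [1, 5]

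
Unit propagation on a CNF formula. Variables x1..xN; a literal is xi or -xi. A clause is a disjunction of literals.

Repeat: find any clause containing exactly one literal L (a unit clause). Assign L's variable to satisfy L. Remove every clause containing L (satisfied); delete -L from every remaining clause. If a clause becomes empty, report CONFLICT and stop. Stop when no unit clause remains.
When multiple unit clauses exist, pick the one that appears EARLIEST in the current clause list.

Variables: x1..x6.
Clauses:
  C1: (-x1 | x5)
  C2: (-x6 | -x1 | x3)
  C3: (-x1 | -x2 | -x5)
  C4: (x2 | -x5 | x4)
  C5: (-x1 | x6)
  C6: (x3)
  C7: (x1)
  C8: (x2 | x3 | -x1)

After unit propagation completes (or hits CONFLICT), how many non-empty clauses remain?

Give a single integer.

unit clause [3] forces x3=T; simplify:
  satisfied 3 clause(s); 5 remain; assigned so far: [3]
unit clause [1] forces x1=T; simplify:
  drop -1 from [-1, 5] -> [5]
  drop -1 from [-1, -2, -5] -> [-2, -5]
  drop -1 from [-1, 6] -> [6]
  satisfied 1 clause(s); 4 remain; assigned so far: [1, 3]
unit clause [5] forces x5=T; simplify:
  drop -5 from [-2, -5] -> [-2]
  drop -5 from [2, -5, 4] -> [2, 4]
  satisfied 1 clause(s); 3 remain; assigned so far: [1, 3, 5]
unit clause [-2] forces x2=F; simplify:
  drop 2 from [2, 4] -> [4]
  satisfied 1 clause(s); 2 remain; assigned so far: [1, 2, 3, 5]
unit clause [4] forces x4=T; simplify:
  satisfied 1 clause(s); 1 remain; assigned so far: [1, 2, 3, 4, 5]
unit clause [6] forces x6=T; simplify:
  satisfied 1 clause(s); 0 remain; assigned so far: [1, 2, 3, 4, 5, 6]

Answer: 0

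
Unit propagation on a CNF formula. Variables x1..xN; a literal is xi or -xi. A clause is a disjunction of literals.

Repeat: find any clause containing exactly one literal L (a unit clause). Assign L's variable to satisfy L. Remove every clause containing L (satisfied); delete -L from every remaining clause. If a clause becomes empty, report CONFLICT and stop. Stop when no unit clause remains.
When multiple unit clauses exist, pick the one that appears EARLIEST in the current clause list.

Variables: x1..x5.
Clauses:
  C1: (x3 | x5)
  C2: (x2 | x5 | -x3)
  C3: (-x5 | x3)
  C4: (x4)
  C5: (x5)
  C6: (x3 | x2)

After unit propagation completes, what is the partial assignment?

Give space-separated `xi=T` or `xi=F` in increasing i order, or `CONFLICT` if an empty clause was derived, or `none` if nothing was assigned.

unit clause [4] forces x4=T; simplify:
  satisfied 1 clause(s); 5 remain; assigned so far: [4]
unit clause [5] forces x5=T; simplify:
  drop -5 from [-5, 3] -> [3]
  satisfied 3 clause(s); 2 remain; assigned so far: [4, 5]
unit clause [3] forces x3=T; simplify:
  satisfied 2 clause(s); 0 remain; assigned so far: [3, 4, 5]

Answer: x3=T x4=T x5=T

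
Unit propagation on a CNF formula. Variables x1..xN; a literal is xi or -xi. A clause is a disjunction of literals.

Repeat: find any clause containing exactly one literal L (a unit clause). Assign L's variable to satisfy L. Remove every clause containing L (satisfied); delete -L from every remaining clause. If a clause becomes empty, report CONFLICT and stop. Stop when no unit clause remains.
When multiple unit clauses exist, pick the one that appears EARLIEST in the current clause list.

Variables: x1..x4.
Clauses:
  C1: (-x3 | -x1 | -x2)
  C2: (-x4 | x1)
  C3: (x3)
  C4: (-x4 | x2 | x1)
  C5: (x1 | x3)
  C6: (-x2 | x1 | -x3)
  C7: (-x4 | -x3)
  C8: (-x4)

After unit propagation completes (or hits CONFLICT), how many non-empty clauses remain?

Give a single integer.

Answer: 2

Derivation:
unit clause [3] forces x3=T; simplify:
  drop -3 from [-3, -1, -2] -> [-1, -2]
  drop -3 from [-2, 1, -3] -> [-2, 1]
  drop -3 from [-4, -3] -> [-4]
  satisfied 2 clause(s); 6 remain; assigned so far: [3]
unit clause [-4] forces x4=F; simplify:
  satisfied 4 clause(s); 2 remain; assigned so far: [3, 4]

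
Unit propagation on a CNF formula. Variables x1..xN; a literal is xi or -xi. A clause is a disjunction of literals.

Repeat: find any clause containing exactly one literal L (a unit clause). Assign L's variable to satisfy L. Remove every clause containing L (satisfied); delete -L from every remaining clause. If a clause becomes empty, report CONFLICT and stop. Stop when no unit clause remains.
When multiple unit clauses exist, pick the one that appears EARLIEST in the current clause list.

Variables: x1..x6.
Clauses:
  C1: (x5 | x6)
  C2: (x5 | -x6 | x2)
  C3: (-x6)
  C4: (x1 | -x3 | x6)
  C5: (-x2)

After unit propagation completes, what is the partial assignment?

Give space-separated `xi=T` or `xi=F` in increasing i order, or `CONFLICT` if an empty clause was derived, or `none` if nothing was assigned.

Answer: x2=F x5=T x6=F

Derivation:
unit clause [-6] forces x6=F; simplify:
  drop 6 from [5, 6] -> [5]
  drop 6 from [1, -3, 6] -> [1, -3]
  satisfied 2 clause(s); 3 remain; assigned so far: [6]
unit clause [5] forces x5=T; simplify:
  satisfied 1 clause(s); 2 remain; assigned so far: [5, 6]
unit clause [-2] forces x2=F; simplify:
  satisfied 1 clause(s); 1 remain; assigned so far: [2, 5, 6]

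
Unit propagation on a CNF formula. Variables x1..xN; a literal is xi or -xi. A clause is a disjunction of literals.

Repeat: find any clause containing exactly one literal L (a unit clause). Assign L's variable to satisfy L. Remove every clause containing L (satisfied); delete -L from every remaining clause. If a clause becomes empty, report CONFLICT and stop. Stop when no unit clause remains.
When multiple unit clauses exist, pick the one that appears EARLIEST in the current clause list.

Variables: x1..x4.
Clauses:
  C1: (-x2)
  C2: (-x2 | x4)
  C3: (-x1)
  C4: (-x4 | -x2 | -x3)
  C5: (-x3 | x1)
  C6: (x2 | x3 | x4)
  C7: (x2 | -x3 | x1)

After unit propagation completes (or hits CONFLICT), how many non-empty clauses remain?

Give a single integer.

unit clause [-2] forces x2=F; simplify:
  drop 2 from [2, 3, 4] -> [3, 4]
  drop 2 from [2, -3, 1] -> [-3, 1]
  satisfied 3 clause(s); 4 remain; assigned so far: [2]
unit clause [-1] forces x1=F; simplify:
  drop 1 from [-3, 1] -> [-3]
  drop 1 from [-3, 1] -> [-3]
  satisfied 1 clause(s); 3 remain; assigned so far: [1, 2]
unit clause [-3] forces x3=F; simplify:
  drop 3 from [3, 4] -> [4]
  satisfied 2 clause(s); 1 remain; assigned so far: [1, 2, 3]
unit clause [4] forces x4=T; simplify:
  satisfied 1 clause(s); 0 remain; assigned so far: [1, 2, 3, 4]

Answer: 0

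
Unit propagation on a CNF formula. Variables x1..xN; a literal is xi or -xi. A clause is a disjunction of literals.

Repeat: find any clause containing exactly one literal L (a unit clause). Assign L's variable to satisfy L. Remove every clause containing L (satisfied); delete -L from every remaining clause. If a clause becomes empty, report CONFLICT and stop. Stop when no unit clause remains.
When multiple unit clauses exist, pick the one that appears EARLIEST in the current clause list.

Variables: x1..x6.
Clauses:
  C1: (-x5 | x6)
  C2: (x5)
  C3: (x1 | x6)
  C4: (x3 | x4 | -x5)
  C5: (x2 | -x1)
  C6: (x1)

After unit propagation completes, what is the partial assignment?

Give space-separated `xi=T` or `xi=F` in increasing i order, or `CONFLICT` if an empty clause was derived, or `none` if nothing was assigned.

Answer: x1=T x2=T x5=T x6=T

Derivation:
unit clause [5] forces x5=T; simplify:
  drop -5 from [-5, 6] -> [6]
  drop -5 from [3, 4, -5] -> [3, 4]
  satisfied 1 clause(s); 5 remain; assigned so far: [5]
unit clause [6] forces x6=T; simplify:
  satisfied 2 clause(s); 3 remain; assigned so far: [5, 6]
unit clause [1] forces x1=T; simplify:
  drop -1 from [2, -1] -> [2]
  satisfied 1 clause(s); 2 remain; assigned so far: [1, 5, 6]
unit clause [2] forces x2=T; simplify:
  satisfied 1 clause(s); 1 remain; assigned so far: [1, 2, 5, 6]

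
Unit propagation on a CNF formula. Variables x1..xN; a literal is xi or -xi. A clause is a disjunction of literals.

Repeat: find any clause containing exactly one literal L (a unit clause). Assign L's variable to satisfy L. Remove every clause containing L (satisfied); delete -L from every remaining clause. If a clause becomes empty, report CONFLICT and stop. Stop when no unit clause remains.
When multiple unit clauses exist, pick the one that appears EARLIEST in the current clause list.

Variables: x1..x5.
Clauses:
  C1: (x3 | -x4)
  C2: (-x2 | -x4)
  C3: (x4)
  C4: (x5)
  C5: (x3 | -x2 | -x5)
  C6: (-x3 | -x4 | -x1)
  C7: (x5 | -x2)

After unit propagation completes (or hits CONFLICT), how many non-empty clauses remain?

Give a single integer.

unit clause [4] forces x4=T; simplify:
  drop -4 from [3, -4] -> [3]
  drop -4 from [-2, -4] -> [-2]
  drop -4 from [-3, -4, -1] -> [-3, -1]
  satisfied 1 clause(s); 6 remain; assigned so far: [4]
unit clause [3] forces x3=T; simplify:
  drop -3 from [-3, -1] -> [-1]
  satisfied 2 clause(s); 4 remain; assigned so far: [3, 4]
unit clause [-2] forces x2=F; simplify:
  satisfied 2 clause(s); 2 remain; assigned so far: [2, 3, 4]
unit clause [5] forces x5=T; simplify:
  satisfied 1 clause(s); 1 remain; assigned so far: [2, 3, 4, 5]
unit clause [-1] forces x1=F; simplify:
  satisfied 1 clause(s); 0 remain; assigned so far: [1, 2, 3, 4, 5]

Answer: 0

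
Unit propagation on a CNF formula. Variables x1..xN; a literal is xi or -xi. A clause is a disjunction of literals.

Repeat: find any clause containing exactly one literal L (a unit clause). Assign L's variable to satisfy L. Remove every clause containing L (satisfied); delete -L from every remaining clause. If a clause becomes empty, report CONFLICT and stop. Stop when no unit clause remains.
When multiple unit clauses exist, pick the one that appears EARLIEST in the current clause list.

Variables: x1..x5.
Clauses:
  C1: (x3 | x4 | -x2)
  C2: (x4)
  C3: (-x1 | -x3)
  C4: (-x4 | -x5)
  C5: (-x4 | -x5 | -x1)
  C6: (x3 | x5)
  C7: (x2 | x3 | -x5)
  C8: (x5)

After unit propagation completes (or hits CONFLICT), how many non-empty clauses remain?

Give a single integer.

unit clause [4] forces x4=T; simplify:
  drop -4 from [-4, -5] -> [-5]
  drop -4 from [-4, -5, -1] -> [-5, -1]
  satisfied 2 clause(s); 6 remain; assigned so far: [4]
unit clause [-5] forces x5=F; simplify:
  drop 5 from [3, 5] -> [3]
  drop 5 from [5] -> [] (empty!)
  satisfied 3 clause(s); 3 remain; assigned so far: [4, 5]
CONFLICT (empty clause)

Answer: 2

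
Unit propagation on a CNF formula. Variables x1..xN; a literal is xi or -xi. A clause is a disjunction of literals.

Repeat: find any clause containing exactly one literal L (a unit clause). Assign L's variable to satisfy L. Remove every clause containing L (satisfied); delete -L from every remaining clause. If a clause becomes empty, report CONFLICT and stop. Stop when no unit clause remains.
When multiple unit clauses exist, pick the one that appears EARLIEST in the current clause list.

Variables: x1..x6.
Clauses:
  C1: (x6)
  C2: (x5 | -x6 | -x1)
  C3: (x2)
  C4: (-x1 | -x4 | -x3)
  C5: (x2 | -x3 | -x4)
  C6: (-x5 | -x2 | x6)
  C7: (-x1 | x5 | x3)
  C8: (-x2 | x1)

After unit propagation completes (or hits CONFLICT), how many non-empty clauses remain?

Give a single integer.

unit clause [6] forces x6=T; simplify:
  drop -6 from [5, -6, -1] -> [5, -1]
  satisfied 2 clause(s); 6 remain; assigned so far: [6]
unit clause [2] forces x2=T; simplify:
  drop -2 from [-2, 1] -> [1]
  satisfied 2 clause(s); 4 remain; assigned so far: [2, 6]
unit clause [1] forces x1=T; simplify:
  drop -1 from [5, -1] -> [5]
  drop -1 from [-1, -4, -3] -> [-4, -3]
  drop -1 from [-1, 5, 3] -> [5, 3]
  satisfied 1 clause(s); 3 remain; assigned so far: [1, 2, 6]
unit clause [5] forces x5=T; simplify:
  satisfied 2 clause(s); 1 remain; assigned so far: [1, 2, 5, 6]

Answer: 1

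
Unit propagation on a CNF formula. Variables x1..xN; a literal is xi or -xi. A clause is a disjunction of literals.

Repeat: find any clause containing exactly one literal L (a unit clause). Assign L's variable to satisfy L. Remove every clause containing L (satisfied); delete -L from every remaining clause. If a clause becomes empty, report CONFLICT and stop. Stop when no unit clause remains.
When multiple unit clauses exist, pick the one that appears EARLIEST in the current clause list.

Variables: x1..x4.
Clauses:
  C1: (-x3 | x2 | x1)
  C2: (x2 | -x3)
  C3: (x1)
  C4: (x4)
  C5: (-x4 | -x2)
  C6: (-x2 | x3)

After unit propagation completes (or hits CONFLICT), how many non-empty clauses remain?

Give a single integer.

unit clause [1] forces x1=T; simplify:
  satisfied 2 clause(s); 4 remain; assigned so far: [1]
unit clause [4] forces x4=T; simplify:
  drop -4 from [-4, -2] -> [-2]
  satisfied 1 clause(s); 3 remain; assigned so far: [1, 4]
unit clause [-2] forces x2=F; simplify:
  drop 2 from [2, -3] -> [-3]
  satisfied 2 clause(s); 1 remain; assigned so far: [1, 2, 4]
unit clause [-3] forces x3=F; simplify:
  satisfied 1 clause(s); 0 remain; assigned so far: [1, 2, 3, 4]

Answer: 0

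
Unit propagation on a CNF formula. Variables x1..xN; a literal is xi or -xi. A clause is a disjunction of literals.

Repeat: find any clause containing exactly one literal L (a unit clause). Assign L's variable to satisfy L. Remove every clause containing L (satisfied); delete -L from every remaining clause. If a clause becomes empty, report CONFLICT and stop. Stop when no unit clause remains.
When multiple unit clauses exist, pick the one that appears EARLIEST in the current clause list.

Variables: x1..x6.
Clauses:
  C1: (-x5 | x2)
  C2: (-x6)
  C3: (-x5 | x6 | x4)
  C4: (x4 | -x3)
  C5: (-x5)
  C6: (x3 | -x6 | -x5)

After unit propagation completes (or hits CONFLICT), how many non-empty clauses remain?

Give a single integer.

Answer: 1

Derivation:
unit clause [-6] forces x6=F; simplify:
  drop 6 from [-5, 6, 4] -> [-5, 4]
  satisfied 2 clause(s); 4 remain; assigned so far: [6]
unit clause [-5] forces x5=F; simplify:
  satisfied 3 clause(s); 1 remain; assigned so far: [5, 6]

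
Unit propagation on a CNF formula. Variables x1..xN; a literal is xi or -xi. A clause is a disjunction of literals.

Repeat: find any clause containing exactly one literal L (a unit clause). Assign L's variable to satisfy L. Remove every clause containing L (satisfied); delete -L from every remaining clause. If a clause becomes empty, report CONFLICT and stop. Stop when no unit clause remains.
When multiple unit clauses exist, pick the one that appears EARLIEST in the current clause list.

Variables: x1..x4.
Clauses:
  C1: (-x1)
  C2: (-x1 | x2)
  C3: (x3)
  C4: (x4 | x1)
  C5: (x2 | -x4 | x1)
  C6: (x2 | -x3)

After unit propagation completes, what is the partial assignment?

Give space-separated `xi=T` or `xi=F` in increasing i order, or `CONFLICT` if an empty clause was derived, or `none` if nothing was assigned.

unit clause [-1] forces x1=F; simplify:
  drop 1 from [4, 1] -> [4]
  drop 1 from [2, -4, 1] -> [2, -4]
  satisfied 2 clause(s); 4 remain; assigned so far: [1]
unit clause [3] forces x3=T; simplify:
  drop -3 from [2, -3] -> [2]
  satisfied 1 clause(s); 3 remain; assigned so far: [1, 3]
unit clause [4] forces x4=T; simplify:
  drop -4 from [2, -4] -> [2]
  satisfied 1 clause(s); 2 remain; assigned so far: [1, 3, 4]
unit clause [2] forces x2=T; simplify:
  satisfied 2 clause(s); 0 remain; assigned so far: [1, 2, 3, 4]

Answer: x1=F x2=T x3=T x4=T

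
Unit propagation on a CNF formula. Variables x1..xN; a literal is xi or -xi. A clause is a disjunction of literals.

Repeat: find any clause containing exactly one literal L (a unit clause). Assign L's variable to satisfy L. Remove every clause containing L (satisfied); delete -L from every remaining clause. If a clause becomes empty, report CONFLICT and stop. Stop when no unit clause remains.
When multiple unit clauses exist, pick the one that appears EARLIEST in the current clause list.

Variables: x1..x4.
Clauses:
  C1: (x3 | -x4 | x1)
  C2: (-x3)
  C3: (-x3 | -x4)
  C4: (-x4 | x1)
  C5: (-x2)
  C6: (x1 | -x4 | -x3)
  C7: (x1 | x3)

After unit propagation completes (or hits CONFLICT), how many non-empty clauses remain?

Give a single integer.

unit clause [-3] forces x3=F; simplify:
  drop 3 from [3, -4, 1] -> [-4, 1]
  drop 3 from [1, 3] -> [1]
  satisfied 3 clause(s); 4 remain; assigned so far: [3]
unit clause [-2] forces x2=F; simplify:
  satisfied 1 clause(s); 3 remain; assigned so far: [2, 3]
unit clause [1] forces x1=T; simplify:
  satisfied 3 clause(s); 0 remain; assigned so far: [1, 2, 3]

Answer: 0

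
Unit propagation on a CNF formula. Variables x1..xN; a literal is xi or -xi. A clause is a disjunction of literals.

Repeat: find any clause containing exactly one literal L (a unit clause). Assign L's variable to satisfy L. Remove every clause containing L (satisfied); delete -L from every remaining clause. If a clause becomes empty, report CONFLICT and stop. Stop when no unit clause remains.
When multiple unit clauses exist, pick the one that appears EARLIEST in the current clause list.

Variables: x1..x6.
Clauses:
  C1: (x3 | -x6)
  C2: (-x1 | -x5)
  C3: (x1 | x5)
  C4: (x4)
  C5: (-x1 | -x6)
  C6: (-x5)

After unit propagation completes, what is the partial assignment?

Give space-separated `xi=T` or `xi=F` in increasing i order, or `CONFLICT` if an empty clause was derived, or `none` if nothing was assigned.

unit clause [4] forces x4=T; simplify:
  satisfied 1 clause(s); 5 remain; assigned so far: [4]
unit clause [-5] forces x5=F; simplify:
  drop 5 from [1, 5] -> [1]
  satisfied 2 clause(s); 3 remain; assigned so far: [4, 5]
unit clause [1] forces x1=T; simplify:
  drop -1 from [-1, -6] -> [-6]
  satisfied 1 clause(s); 2 remain; assigned so far: [1, 4, 5]
unit clause [-6] forces x6=F; simplify:
  satisfied 2 clause(s); 0 remain; assigned so far: [1, 4, 5, 6]

Answer: x1=T x4=T x5=F x6=F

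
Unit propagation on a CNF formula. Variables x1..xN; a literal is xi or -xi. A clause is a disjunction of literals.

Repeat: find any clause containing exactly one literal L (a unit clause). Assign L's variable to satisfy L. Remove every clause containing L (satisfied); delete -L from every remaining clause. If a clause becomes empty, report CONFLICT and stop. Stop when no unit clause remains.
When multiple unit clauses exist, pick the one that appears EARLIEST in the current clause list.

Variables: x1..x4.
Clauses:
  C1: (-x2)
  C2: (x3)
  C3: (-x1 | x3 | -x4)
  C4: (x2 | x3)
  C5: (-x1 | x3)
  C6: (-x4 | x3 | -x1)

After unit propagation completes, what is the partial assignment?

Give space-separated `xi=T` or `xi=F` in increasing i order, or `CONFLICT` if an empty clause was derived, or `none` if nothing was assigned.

unit clause [-2] forces x2=F; simplify:
  drop 2 from [2, 3] -> [3]
  satisfied 1 clause(s); 5 remain; assigned so far: [2]
unit clause [3] forces x3=T; simplify:
  satisfied 5 clause(s); 0 remain; assigned so far: [2, 3]

Answer: x2=F x3=T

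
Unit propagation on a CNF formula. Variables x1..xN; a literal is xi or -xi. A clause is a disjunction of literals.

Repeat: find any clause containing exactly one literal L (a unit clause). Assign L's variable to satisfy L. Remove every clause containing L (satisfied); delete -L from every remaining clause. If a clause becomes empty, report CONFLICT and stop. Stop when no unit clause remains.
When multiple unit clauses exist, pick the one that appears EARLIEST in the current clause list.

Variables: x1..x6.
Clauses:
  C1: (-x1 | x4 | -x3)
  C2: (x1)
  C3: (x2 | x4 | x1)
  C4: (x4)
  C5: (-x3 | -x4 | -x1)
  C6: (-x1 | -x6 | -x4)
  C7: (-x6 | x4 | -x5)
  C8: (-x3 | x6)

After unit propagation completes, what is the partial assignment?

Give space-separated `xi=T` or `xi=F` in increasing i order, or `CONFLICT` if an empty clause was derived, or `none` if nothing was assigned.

Answer: x1=T x3=F x4=T x6=F

Derivation:
unit clause [1] forces x1=T; simplify:
  drop -1 from [-1, 4, -3] -> [4, -3]
  drop -1 from [-3, -4, -1] -> [-3, -4]
  drop -1 from [-1, -6, -4] -> [-6, -4]
  satisfied 2 clause(s); 6 remain; assigned so far: [1]
unit clause [4] forces x4=T; simplify:
  drop -4 from [-3, -4] -> [-3]
  drop -4 from [-6, -4] -> [-6]
  satisfied 3 clause(s); 3 remain; assigned so far: [1, 4]
unit clause [-3] forces x3=F; simplify:
  satisfied 2 clause(s); 1 remain; assigned so far: [1, 3, 4]
unit clause [-6] forces x6=F; simplify:
  satisfied 1 clause(s); 0 remain; assigned so far: [1, 3, 4, 6]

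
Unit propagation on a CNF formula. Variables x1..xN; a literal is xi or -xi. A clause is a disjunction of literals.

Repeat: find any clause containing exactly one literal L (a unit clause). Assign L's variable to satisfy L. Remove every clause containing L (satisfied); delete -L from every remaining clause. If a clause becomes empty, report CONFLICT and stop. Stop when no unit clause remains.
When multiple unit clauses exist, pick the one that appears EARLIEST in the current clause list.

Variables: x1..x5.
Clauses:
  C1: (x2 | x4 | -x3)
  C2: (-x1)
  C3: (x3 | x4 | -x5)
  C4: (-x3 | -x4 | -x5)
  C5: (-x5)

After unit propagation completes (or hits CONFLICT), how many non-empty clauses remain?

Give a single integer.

Answer: 1

Derivation:
unit clause [-1] forces x1=F; simplify:
  satisfied 1 clause(s); 4 remain; assigned so far: [1]
unit clause [-5] forces x5=F; simplify:
  satisfied 3 clause(s); 1 remain; assigned so far: [1, 5]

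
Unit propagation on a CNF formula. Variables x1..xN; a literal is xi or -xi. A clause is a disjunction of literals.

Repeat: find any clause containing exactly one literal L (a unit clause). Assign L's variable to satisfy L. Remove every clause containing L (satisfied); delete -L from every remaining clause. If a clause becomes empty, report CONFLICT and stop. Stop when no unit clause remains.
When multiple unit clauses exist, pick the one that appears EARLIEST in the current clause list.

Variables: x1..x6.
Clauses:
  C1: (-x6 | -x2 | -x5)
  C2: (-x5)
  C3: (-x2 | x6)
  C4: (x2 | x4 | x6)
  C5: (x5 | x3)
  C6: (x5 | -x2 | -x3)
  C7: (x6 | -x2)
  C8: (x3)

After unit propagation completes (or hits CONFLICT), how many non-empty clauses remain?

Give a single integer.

unit clause [-5] forces x5=F; simplify:
  drop 5 from [5, 3] -> [3]
  drop 5 from [5, -2, -3] -> [-2, -3]
  satisfied 2 clause(s); 6 remain; assigned so far: [5]
unit clause [3] forces x3=T; simplify:
  drop -3 from [-2, -3] -> [-2]
  satisfied 2 clause(s); 4 remain; assigned so far: [3, 5]
unit clause [-2] forces x2=F; simplify:
  drop 2 from [2, 4, 6] -> [4, 6]
  satisfied 3 clause(s); 1 remain; assigned so far: [2, 3, 5]

Answer: 1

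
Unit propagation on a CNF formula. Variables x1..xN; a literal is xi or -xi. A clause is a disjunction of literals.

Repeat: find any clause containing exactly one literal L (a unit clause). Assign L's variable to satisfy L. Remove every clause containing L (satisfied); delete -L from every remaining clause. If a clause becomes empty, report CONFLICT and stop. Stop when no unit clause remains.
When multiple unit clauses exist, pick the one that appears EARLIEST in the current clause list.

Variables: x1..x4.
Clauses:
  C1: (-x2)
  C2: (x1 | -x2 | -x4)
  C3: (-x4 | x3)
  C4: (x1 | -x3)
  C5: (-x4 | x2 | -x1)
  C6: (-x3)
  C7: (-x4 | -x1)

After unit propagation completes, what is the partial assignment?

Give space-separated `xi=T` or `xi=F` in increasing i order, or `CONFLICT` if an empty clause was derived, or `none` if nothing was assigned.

unit clause [-2] forces x2=F; simplify:
  drop 2 from [-4, 2, -1] -> [-4, -1]
  satisfied 2 clause(s); 5 remain; assigned so far: [2]
unit clause [-3] forces x3=F; simplify:
  drop 3 from [-4, 3] -> [-4]
  satisfied 2 clause(s); 3 remain; assigned so far: [2, 3]
unit clause [-4] forces x4=F; simplify:
  satisfied 3 clause(s); 0 remain; assigned so far: [2, 3, 4]

Answer: x2=F x3=F x4=F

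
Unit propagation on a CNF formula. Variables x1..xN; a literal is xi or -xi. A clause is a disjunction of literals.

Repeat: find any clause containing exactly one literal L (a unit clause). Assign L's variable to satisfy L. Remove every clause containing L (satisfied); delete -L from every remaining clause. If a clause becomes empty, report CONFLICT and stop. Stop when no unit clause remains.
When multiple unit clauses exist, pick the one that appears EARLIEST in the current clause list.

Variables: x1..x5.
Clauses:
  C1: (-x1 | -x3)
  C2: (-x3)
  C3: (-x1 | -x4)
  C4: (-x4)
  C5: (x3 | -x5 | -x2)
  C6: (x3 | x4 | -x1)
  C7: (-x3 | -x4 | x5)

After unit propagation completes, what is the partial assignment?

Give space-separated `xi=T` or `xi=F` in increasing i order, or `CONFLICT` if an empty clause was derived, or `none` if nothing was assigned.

unit clause [-3] forces x3=F; simplify:
  drop 3 from [3, -5, -2] -> [-5, -2]
  drop 3 from [3, 4, -1] -> [4, -1]
  satisfied 3 clause(s); 4 remain; assigned so far: [3]
unit clause [-4] forces x4=F; simplify:
  drop 4 from [4, -1] -> [-1]
  satisfied 2 clause(s); 2 remain; assigned so far: [3, 4]
unit clause [-1] forces x1=F; simplify:
  satisfied 1 clause(s); 1 remain; assigned so far: [1, 3, 4]

Answer: x1=F x3=F x4=F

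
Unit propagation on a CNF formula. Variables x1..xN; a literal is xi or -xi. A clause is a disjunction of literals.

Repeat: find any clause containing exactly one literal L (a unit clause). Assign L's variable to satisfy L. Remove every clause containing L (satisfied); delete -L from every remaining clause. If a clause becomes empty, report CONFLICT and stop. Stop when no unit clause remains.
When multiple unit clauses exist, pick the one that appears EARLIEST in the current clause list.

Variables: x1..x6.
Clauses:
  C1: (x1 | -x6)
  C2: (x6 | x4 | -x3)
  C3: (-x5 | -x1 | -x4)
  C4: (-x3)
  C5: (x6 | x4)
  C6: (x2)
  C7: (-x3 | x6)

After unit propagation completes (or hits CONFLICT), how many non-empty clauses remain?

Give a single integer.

Answer: 3

Derivation:
unit clause [-3] forces x3=F; simplify:
  satisfied 3 clause(s); 4 remain; assigned so far: [3]
unit clause [2] forces x2=T; simplify:
  satisfied 1 clause(s); 3 remain; assigned so far: [2, 3]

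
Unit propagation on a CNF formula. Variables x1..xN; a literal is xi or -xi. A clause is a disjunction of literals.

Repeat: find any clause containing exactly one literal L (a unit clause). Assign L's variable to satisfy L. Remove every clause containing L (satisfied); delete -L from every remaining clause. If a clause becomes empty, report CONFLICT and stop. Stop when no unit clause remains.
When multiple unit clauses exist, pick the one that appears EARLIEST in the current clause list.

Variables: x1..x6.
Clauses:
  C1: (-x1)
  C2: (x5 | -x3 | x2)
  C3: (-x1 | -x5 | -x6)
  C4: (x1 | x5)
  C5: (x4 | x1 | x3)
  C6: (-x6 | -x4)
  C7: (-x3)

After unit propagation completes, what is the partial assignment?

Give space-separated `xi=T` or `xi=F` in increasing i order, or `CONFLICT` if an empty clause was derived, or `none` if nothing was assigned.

unit clause [-1] forces x1=F; simplify:
  drop 1 from [1, 5] -> [5]
  drop 1 from [4, 1, 3] -> [4, 3]
  satisfied 2 clause(s); 5 remain; assigned so far: [1]
unit clause [5] forces x5=T; simplify:
  satisfied 2 clause(s); 3 remain; assigned so far: [1, 5]
unit clause [-3] forces x3=F; simplify:
  drop 3 from [4, 3] -> [4]
  satisfied 1 clause(s); 2 remain; assigned so far: [1, 3, 5]
unit clause [4] forces x4=T; simplify:
  drop -4 from [-6, -4] -> [-6]
  satisfied 1 clause(s); 1 remain; assigned so far: [1, 3, 4, 5]
unit clause [-6] forces x6=F; simplify:
  satisfied 1 clause(s); 0 remain; assigned so far: [1, 3, 4, 5, 6]

Answer: x1=F x3=F x4=T x5=T x6=F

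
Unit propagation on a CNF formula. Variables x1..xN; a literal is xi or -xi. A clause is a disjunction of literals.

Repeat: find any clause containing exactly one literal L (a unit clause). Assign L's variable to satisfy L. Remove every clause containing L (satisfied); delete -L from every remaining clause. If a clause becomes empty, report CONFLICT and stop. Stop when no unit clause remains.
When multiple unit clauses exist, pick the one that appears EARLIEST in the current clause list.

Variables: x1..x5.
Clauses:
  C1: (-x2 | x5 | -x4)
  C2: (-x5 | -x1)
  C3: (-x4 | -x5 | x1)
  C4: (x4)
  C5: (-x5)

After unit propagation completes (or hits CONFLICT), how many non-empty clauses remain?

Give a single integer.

Answer: 0

Derivation:
unit clause [4] forces x4=T; simplify:
  drop -4 from [-2, 5, -4] -> [-2, 5]
  drop -4 from [-4, -5, 1] -> [-5, 1]
  satisfied 1 clause(s); 4 remain; assigned so far: [4]
unit clause [-5] forces x5=F; simplify:
  drop 5 from [-2, 5] -> [-2]
  satisfied 3 clause(s); 1 remain; assigned so far: [4, 5]
unit clause [-2] forces x2=F; simplify:
  satisfied 1 clause(s); 0 remain; assigned so far: [2, 4, 5]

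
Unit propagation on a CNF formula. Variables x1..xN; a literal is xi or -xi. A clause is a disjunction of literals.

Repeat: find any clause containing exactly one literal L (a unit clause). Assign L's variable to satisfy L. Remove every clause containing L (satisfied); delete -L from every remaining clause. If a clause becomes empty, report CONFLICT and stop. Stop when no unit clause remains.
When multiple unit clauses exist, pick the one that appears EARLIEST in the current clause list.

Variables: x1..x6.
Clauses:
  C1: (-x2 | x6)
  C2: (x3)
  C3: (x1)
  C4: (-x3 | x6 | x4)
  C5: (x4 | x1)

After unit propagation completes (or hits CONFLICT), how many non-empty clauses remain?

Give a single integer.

unit clause [3] forces x3=T; simplify:
  drop -3 from [-3, 6, 4] -> [6, 4]
  satisfied 1 clause(s); 4 remain; assigned so far: [3]
unit clause [1] forces x1=T; simplify:
  satisfied 2 clause(s); 2 remain; assigned so far: [1, 3]

Answer: 2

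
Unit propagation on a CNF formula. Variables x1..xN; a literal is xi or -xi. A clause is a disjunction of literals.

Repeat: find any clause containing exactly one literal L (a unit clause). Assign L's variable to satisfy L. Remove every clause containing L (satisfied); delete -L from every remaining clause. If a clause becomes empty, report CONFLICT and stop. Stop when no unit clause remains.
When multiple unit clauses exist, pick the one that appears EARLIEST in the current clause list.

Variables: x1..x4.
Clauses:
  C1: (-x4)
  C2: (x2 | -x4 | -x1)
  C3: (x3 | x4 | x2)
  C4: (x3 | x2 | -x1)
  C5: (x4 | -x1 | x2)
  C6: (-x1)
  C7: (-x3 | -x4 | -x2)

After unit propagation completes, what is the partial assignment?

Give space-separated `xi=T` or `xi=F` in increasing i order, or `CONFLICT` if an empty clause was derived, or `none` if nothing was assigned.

Answer: x1=F x4=F

Derivation:
unit clause [-4] forces x4=F; simplify:
  drop 4 from [3, 4, 2] -> [3, 2]
  drop 4 from [4, -1, 2] -> [-1, 2]
  satisfied 3 clause(s); 4 remain; assigned so far: [4]
unit clause [-1] forces x1=F; simplify:
  satisfied 3 clause(s); 1 remain; assigned so far: [1, 4]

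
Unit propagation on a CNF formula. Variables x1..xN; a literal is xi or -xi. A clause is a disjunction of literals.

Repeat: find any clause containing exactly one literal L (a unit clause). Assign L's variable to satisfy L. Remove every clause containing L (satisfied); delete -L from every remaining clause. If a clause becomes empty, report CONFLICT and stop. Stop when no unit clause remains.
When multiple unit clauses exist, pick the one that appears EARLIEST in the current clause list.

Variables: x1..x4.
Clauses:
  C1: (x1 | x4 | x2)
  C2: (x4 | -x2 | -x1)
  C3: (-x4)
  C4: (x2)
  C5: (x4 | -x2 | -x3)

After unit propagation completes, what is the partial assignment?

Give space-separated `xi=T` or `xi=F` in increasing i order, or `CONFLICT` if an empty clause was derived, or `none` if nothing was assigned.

Answer: x1=F x2=T x3=F x4=F

Derivation:
unit clause [-4] forces x4=F; simplify:
  drop 4 from [1, 4, 2] -> [1, 2]
  drop 4 from [4, -2, -1] -> [-2, -1]
  drop 4 from [4, -2, -3] -> [-2, -3]
  satisfied 1 clause(s); 4 remain; assigned so far: [4]
unit clause [2] forces x2=T; simplify:
  drop -2 from [-2, -1] -> [-1]
  drop -2 from [-2, -3] -> [-3]
  satisfied 2 clause(s); 2 remain; assigned so far: [2, 4]
unit clause [-1] forces x1=F; simplify:
  satisfied 1 clause(s); 1 remain; assigned so far: [1, 2, 4]
unit clause [-3] forces x3=F; simplify:
  satisfied 1 clause(s); 0 remain; assigned so far: [1, 2, 3, 4]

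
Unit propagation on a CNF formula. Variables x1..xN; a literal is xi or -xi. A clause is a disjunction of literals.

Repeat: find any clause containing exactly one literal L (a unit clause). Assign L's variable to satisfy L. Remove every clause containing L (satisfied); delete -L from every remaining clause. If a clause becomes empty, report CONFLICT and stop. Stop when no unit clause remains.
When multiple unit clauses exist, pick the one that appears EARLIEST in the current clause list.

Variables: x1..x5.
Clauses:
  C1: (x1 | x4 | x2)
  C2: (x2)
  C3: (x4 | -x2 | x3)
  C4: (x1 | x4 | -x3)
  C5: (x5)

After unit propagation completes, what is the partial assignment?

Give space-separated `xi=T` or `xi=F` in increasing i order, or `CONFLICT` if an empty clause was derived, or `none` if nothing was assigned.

Answer: x2=T x5=T

Derivation:
unit clause [2] forces x2=T; simplify:
  drop -2 from [4, -2, 3] -> [4, 3]
  satisfied 2 clause(s); 3 remain; assigned so far: [2]
unit clause [5] forces x5=T; simplify:
  satisfied 1 clause(s); 2 remain; assigned so far: [2, 5]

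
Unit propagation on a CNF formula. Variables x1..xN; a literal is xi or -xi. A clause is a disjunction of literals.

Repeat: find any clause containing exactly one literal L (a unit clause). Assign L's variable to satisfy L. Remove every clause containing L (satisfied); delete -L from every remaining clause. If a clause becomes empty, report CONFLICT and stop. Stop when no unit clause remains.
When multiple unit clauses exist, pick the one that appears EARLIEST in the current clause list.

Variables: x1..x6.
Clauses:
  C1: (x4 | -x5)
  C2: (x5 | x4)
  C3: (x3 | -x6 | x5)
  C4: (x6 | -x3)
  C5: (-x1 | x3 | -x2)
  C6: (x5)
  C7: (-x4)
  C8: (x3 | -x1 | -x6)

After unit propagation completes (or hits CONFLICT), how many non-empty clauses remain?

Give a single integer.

Answer: 3

Derivation:
unit clause [5] forces x5=T; simplify:
  drop -5 from [4, -5] -> [4]
  satisfied 3 clause(s); 5 remain; assigned so far: [5]
unit clause [4] forces x4=T; simplify:
  drop -4 from [-4] -> [] (empty!)
  satisfied 1 clause(s); 4 remain; assigned so far: [4, 5]
CONFLICT (empty clause)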